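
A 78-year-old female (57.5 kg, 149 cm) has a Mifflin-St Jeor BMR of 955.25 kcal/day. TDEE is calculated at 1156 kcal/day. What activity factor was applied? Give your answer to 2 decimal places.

1.21

Activity factor = TEE ÷ BMR = 1156 ÷ 955.25 = 1.21.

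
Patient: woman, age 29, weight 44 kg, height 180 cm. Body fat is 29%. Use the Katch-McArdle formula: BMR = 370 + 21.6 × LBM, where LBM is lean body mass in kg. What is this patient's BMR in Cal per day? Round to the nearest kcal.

1045 Cal per day

LBM = 44 × (1 − 0.29) = 31.24 kg. Katch-McArdle: BMR = 370 + 21.6 × 31.24 = 1044.784 kcal/day.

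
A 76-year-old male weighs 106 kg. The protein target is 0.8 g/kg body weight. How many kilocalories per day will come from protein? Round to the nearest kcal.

Protein = 0.8 g/kg × 106 kg = 84.8 g/day.
Protein energy = 84.8 g × 4 kcal/g = 339.2 kcal/day.

339 kcal/day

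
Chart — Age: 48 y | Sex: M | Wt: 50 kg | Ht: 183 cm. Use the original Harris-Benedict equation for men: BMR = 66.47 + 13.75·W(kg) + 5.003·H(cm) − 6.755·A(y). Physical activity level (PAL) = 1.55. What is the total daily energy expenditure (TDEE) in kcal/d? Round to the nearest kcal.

Harris-Benedict: BMR = 66.47 + 13.75(50) + 5.003(183) − 6.755(48) = 1345.279 kcal/day.
TEE = BMR × activity factor = 1345.279 × 1.55 = 2085.1825 kcal/day.

2085 kcal/d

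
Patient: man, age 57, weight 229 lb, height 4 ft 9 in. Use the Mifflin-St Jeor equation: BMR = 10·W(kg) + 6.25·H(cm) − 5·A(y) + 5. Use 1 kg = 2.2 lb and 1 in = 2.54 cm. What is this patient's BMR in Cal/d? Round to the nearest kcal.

1666 Cal/d

Convert to metric: weight = 229 ÷ 2.2 = 104.0909 kg; height = (4×12 + 9) × 2.54 = 57 × 2.54 = 144.78 cm.
Mifflin-St Jeor (male): BMR = 10(104.0909) + 6.25(144.78) − 5(57) + 5 = 1040.9091 + 904.875 − 285 + 5 = 1665.7841 kcal/day.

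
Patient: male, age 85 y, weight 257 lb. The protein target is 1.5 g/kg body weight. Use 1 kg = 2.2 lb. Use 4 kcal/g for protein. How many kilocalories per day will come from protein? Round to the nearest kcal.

701 kcal/day

Weight in kg = 257 ÷ 2.2 = 116.8182 kg.
Protein = 1.5 g/kg × 116.8182 kg = 175.2273 g/day.
Protein energy = 175.2273 g × 4 kcal/g = 700.9091 kcal/day.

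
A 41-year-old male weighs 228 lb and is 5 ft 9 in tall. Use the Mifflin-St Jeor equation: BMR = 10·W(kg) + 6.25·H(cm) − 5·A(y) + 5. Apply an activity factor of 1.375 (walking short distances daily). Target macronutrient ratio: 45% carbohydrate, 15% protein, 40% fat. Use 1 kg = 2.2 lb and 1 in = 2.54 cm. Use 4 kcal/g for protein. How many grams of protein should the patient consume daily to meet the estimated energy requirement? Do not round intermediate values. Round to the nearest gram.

Convert to metric: weight = 228 ÷ 2.2 = 103.6364 kg; height = (5×12 + 9) × 2.54 = 69 × 2.54 = 175.26 cm.
Mifflin-St Jeor (male): BMR = 10(103.6364) + 6.25(175.26) − 5(41) + 5 = 1036.3636 + 1095.375 − 205 + 5 = 1931.7386 kcal/day.
TEE = 1931.7386 × 1.375 = 2656.1406 kcal/day.
Protein energy = 15% × 2656.1406 = 398.4211 kcal.
Protein = 398.4211 ÷ 4 kcal/g = 99.6053 g.

100 g/day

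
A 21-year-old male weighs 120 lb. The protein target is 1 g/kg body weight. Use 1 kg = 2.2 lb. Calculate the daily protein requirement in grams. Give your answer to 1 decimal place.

54.5 g/day

Weight in kg = 120 ÷ 2.2 = 54.5455 kg.
Protein = 1 g/kg × 54.5455 kg = 54.5455 g/day.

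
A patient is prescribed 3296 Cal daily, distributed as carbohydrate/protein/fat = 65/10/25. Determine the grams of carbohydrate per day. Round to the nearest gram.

Carbohydrate energy = 65% × 3296 = 2142.4 kcal.
At 4 kcal/g: 2142.4 ÷ 4 = 535.6 g.

536 g/day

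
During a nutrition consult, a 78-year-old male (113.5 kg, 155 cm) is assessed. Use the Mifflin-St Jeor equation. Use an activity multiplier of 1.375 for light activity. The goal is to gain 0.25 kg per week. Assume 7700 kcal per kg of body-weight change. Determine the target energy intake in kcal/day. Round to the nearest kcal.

Mifflin-St Jeor (male): BMR = 10(113.5) + 6.25(155) − 5(78) + 5 = 1135 + 968.75 − 390 + 5 = 1718.75 kcal/day.
TEE = 1718.75 × 1.375 = 2363.2813 kcal/day.
Required daily surplus = 0.25 × 7700 ÷ 7 = 275 kcal/day.
Target intake = 2363.2813 + 275 = 2638.2813 kcal/day.

2638 kcal/day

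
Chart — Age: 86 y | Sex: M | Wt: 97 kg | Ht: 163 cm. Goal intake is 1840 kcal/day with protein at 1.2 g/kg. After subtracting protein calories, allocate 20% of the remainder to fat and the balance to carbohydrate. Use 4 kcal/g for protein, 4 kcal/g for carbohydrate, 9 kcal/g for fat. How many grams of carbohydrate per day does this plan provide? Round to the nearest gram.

275 g/day

Protein = 1.2 × 97 = 116.4 g → 116.4 × 4 = 465.6 kcal.
Non-protein calories = 1840 − 465.6 = 1374.4 kcal.
Fat: 20% × 1374.4 = 274.88 kcal; carbohydrate: 1099.52 kcal.
Carbohydrate: 1099.52 kcal ÷ 4 kcal/g = 274.88 g.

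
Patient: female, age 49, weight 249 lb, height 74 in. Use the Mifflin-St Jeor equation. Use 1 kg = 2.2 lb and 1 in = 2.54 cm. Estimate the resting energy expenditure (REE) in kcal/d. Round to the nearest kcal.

Convert to metric: weight = 249 ÷ 2.2 = 113.1818 kg; height = 74 × 2.54 = 187.96 cm.
Mifflin-St Jeor (female): BMR = 10(113.1818) + 6.25(187.96) − 5(49) − 161 = 1131.8182 + 1174.75 − 245 − 161 = 1900.5682 kcal/day.

1901 kcal/d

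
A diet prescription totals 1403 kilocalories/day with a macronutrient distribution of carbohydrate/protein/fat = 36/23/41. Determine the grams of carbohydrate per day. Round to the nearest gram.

Carbohydrate energy = 36% × 1403 = 505.08 kcal.
At 4 kcal/g: 505.08 ÷ 4 = 126.27 g.

126 g/day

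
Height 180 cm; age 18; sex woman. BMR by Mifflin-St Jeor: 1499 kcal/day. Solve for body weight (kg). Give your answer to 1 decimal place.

1499 = 10·W + 6.25(180) − 5(18) − 161
10·W = 1499 − 874 = 625, so W = 62.5 kg.

62.5 kg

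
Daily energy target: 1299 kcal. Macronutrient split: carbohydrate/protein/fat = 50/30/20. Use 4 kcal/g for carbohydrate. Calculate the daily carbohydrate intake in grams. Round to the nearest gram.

Carbohydrate energy = 50% × 1299 = 649.5 kcal.
At 4 kcal/g: 649.5 ÷ 4 = 162.375 g.

162 g/day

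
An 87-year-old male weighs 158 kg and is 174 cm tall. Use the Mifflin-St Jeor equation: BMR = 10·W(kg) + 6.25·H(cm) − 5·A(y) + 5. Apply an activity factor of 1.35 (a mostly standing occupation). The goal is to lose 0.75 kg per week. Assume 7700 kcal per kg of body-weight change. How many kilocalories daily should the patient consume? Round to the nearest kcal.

2196 kilocalories daily

Mifflin-St Jeor (male): BMR = 10(158) + 6.25(174) − 5(87) + 5 = 1580 + 1087.5 − 435 + 5 = 2237.5 kcal/day.
TEE = 2237.5 × 1.35 = 3020.625 kcal/day.
Required daily deficit = 0.75 × 7700 ÷ 7 = 825 kcal/day.
Target intake = 3020.625 − 825 = 2195.625 kcal/day.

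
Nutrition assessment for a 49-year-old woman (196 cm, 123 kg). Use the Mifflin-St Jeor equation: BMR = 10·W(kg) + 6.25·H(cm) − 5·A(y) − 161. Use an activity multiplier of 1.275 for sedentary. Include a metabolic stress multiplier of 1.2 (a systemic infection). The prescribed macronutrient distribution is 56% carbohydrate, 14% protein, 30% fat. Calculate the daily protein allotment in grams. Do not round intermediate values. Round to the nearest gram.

Mifflin-St Jeor (female): BMR = 10(123) + 6.25(196) − 5(49) − 161 = 1230 + 1225 − 245 − 161 = 2049 kcal/day.
TEE = 2049 × 1.275 = 2612.475 kcal/day.
With stress factor 1.2: 2612.475 × 1.2 = 3134.97 kcal/day.
Protein energy = 14% × 3134.97 = 438.8958 kcal.
Protein = 438.8958 ÷ 4 kcal/g = 109.724 g.

110 g/day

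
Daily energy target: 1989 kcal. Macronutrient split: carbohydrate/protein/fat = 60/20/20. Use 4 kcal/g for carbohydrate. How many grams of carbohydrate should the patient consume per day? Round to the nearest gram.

Carbohydrate energy = 60% × 1989 = 1193.4 kcal.
At 4 kcal/g: 1193.4 ÷ 4 = 298.35 g.

298 g/day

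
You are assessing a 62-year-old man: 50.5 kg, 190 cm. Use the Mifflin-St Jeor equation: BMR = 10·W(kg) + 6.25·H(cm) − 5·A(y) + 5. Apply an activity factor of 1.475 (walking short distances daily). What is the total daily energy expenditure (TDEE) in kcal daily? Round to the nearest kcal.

Mifflin-St Jeor (male): BMR = 10(50.5) + 6.25(190) − 5(62) + 5 = 505 + 1187.5 − 310 + 5 = 1387.5 kcal/day.
TEE = BMR × activity factor = 1387.5 × 1.475 = 2046.5625 kcal/day.

2047 kcal daily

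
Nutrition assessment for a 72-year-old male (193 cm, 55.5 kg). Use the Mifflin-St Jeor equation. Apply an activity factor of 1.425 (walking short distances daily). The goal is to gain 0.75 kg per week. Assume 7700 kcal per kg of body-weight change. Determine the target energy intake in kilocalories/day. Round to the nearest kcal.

Mifflin-St Jeor (male): BMR = 10(55.5) + 6.25(193) − 5(72) + 5 = 555 + 1206.25 − 360 + 5 = 1406.25 kcal/day.
TEE = 1406.25 × 1.425 = 2003.9063 kcal/day.
Required daily surplus = 0.75 × 7700 ÷ 7 = 825 kcal/day.
Target intake = 2003.9063 + 825 = 2828.9063 kcal/day.

2829 kilocalories/day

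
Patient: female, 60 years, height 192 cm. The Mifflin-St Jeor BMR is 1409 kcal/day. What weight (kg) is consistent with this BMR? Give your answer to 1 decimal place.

67.0 kg

1409 = 10·W + 6.25(192) − 5(60) − 161
10·W = 1409 − 739 = 670, so W = 67 kg.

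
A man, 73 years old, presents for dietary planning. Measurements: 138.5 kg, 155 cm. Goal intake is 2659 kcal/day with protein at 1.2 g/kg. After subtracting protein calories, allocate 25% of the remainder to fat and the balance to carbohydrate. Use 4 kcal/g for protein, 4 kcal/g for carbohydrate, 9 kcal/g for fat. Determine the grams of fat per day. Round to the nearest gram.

55 g/day

Protein = 1.2 × 138.5 = 166.2 g → 166.2 × 4 = 664.8 kcal.
Non-protein calories = 2659 − 664.8 = 1994.2 kcal.
Fat: 25% × 1994.2 = 498.55 kcal; carbohydrate: 1495.65 kcal.
Fat: 498.55 kcal ÷ 9 kcal/g = 55.3944 g.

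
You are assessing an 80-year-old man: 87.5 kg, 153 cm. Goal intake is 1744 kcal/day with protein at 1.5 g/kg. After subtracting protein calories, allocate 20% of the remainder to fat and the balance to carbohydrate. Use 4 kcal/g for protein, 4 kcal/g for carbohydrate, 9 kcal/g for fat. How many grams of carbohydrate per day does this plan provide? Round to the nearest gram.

244 g/day

Protein = 1.5 × 87.5 = 131.25 g → 131.25 × 4 = 525 kcal.
Non-protein calories = 1744 − 525 = 1219 kcal.
Fat: 20% × 1219 = 243.8 kcal; carbohydrate: 975.2 kcal.
Carbohydrate: 975.2 kcal ÷ 4 kcal/g = 243.8 g.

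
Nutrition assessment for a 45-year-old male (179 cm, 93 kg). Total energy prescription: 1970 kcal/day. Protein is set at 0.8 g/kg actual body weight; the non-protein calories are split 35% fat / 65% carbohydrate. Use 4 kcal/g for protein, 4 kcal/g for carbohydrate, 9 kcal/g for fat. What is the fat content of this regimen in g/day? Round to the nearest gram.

65 g/day

Protein = 0.8 × 93 = 74.4 g → 74.4 × 4 = 297.6 kcal.
Non-protein calories = 1970 − 297.6 = 1672.4 kcal.
Fat: 35% × 1672.4 = 585.34 kcal; carbohydrate: 1087.06 kcal.
Fat: 585.34 kcal ÷ 9 kcal/g = 65.0378 g.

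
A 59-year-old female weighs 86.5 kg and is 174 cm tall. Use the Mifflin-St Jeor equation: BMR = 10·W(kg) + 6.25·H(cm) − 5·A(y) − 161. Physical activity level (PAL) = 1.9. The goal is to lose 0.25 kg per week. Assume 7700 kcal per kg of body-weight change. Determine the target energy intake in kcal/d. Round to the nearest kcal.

Mifflin-St Jeor (female): BMR = 10(86.5) + 6.25(174) − 5(59) − 161 = 865 + 1087.5 − 295 − 161 = 1496.5 kcal/day.
TEE = 1496.5 × 1.9 = 2843.35 kcal/day.
Required daily deficit = 0.25 × 7700 ÷ 7 = 275 kcal/day.
Target intake = 2843.35 − 275 = 2568.35 kcal/day.

2568 kcal/d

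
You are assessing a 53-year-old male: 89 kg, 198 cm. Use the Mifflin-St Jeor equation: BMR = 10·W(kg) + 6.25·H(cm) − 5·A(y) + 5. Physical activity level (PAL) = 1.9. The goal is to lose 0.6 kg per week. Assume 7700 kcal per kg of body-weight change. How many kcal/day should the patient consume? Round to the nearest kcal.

Mifflin-St Jeor (male): BMR = 10(89) + 6.25(198) − 5(53) + 5 = 890 + 1237.5 − 265 + 5 = 1867.5 kcal/day.
TEE = 1867.5 × 1.9 = 3548.25 kcal/day.
Required daily deficit = 0.6 × 7700 ÷ 7 = 660 kcal/day.
Target intake = 3548.25 − 660 = 2888.25 kcal/day.

2888 kcal/day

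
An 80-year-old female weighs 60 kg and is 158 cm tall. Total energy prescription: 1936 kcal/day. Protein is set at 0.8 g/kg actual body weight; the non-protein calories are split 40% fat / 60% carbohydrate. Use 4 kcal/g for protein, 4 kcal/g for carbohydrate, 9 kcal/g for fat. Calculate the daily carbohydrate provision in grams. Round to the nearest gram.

Protein = 0.8 × 60 = 48 g → 48 × 4 = 192 kcal.
Non-protein calories = 1936 − 192 = 1744 kcal.
Fat: 40% × 1744 = 697.6 kcal; carbohydrate: 1046.4 kcal.
Carbohydrate: 1046.4 kcal ÷ 4 kcal/g = 261.6 g.

262 g/day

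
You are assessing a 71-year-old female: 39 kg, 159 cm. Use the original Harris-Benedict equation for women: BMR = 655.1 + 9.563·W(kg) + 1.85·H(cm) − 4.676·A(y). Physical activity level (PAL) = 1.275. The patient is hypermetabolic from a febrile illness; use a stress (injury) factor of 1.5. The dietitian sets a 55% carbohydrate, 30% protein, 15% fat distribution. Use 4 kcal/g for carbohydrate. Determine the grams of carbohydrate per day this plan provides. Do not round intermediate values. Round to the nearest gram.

Harris-Benedict: BMR = 655.1 + 9.563(39) + 1.85(159) − 4.676(71) = 990.211 kcal/day.
TEE = 990.211 × 1.275 = 1262.519 kcal/day.
With stress factor 1.5: 1262.519 × 1.5 = 1893.7785 kcal/day.
Carbohydrate energy = 55% × 1893.7785 = 1041.5782 kcal.
Carbohydrate = 1041.5782 ÷ 4 kcal/g = 260.3945 g.

260 g/day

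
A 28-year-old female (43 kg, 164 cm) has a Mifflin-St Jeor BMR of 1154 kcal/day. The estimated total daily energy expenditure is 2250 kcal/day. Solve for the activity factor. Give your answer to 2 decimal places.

1.95

Activity factor = TEE ÷ BMR = 2250 ÷ 1154 = 1.95.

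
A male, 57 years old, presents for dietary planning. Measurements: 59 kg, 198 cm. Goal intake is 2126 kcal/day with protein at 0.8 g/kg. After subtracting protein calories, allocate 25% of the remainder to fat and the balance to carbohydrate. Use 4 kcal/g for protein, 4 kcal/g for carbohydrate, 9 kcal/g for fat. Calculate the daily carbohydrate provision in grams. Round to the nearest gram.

Protein = 0.8 × 59 = 47.2 g → 47.2 × 4 = 188.8 kcal.
Non-protein calories = 2126 − 188.8 = 1937.2 kcal.
Fat: 25% × 1937.2 = 484.3 kcal; carbohydrate: 1452.9 kcal.
Carbohydrate: 1452.9 kcal ÷ 4 kcal/g = 363.225 g.

363 g/day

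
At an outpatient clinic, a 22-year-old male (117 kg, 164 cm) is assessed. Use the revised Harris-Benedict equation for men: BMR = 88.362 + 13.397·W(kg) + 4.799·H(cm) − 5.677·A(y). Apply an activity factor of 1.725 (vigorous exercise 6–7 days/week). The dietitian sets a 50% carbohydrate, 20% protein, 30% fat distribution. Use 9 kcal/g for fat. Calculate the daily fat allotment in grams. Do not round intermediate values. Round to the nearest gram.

Harris-Benedict: BMR = 88.362 + 13.397(117) + 4.799(164) − 5.677(22) = 2317.953 kcal/day.
TEE = 2317.953 × 1.725 = 3998.4689 kcal/day.
Fat energy = 30% × 3998.4689 = 1199.5407 kcal.
Fat = 1199.5407 ÷ 9 kcal/g = 133.2823 g.

133 g/day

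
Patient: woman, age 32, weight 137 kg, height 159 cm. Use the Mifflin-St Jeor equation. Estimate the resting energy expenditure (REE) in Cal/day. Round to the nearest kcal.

Mifflin-St Jeor (female): BMR = 10(137) + 6.25(159) − 5(32) − 161 = 1370 + 993.75 − 160 − 161 = 2042.75 kcal/day.

2043 Cal/day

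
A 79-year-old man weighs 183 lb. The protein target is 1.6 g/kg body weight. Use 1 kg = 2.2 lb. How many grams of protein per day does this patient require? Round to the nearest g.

Weight in kg = 183 ÷ 2.2 = 83.1818 kg.
Protein = 1.6 g/kg × 83.1818 kg = 133.0909 g/day.

133 g/day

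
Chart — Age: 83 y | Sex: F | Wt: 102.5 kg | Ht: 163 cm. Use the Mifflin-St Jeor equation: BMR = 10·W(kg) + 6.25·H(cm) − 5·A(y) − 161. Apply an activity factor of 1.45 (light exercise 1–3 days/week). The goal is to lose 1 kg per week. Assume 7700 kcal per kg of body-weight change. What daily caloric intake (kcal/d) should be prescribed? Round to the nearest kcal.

Mifflin-St Jeor (female): BMR = 10(102.5) + 6.25(163) − 5(83) − 161 = 1025 + 1018.75 − 415 − 161 = 1467.75 kcal/day.
TEE = 1467.75 × 1.45 = 2128.2375 kcal/day.
Required daily deficit = 1 × 7700 ÷ 7 = 1100 kcal/day.
Target intake = 2128.2375 − 1100 = 1028.2375 kcal/day.

1028 kcal/d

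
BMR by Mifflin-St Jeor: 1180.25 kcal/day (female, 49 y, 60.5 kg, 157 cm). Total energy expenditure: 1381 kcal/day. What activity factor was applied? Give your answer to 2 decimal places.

1.17

Activity factor = TEE ÷ BMR = 1381 ÷ 1180.25 = 1.17.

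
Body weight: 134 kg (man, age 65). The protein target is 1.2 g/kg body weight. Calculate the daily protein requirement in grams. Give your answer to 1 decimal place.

160.8 g/day

Protein = 1.2 g/kg × 134 kg = 160.8 g/day.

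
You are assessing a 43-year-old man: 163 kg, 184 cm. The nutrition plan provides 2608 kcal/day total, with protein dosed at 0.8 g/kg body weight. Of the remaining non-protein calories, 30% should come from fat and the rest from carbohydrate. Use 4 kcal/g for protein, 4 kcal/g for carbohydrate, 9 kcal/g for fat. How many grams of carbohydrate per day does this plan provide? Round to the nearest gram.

365 g/day

Protein = 0.8 × 163 = 130.4 g → 130.4 × 4 = 521.6 kcal.
Non-protein calories = 2608 − 521.6 = 2086.4 kcal.
Fat: 30% × 2086.4 = 625.92 kcal; carbohydrate: 1460.48 kcal.
Carbohydrate: 1460.48 kcal ÷ 4 kcal/g = 365.12 g.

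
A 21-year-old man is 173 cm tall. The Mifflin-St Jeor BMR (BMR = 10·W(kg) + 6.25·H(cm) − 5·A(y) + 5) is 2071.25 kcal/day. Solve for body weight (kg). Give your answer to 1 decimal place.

2071.25 = 10·W + 6.25(173) − 5(21) + 5
10·W = 2071.25 − 981.25 = 1090, so W = 109 kg.

109.0 kg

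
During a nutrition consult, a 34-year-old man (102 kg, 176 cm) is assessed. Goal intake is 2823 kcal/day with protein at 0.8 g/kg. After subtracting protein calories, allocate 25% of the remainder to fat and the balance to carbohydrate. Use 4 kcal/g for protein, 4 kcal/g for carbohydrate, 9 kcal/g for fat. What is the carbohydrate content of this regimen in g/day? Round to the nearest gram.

Protein = 0.8 × 102 = 81.6 g → 81.6 × 4 = 326.4 kcal.
Non-protein calories = 2823 − 326.4 = 2496.6 kcal.
Fat: 25% × 2496.6 = 624.15 kcal; carbohydrate: 1872.45 kcal.
Carbohydrate: 1872.45 kcal ÷ 4 kcal/g = 468.1125 g.

468 g/day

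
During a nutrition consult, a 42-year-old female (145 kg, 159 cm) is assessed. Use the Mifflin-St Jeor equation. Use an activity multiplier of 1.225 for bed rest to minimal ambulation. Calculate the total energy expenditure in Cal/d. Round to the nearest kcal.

2539 Cal/d

Mifflin-St Jeor (female): BMR = 10(145) + 6.25(159) − 5(42) − 161 = 1450 + 993.75 − 210 − 161 = 2072.75 kcal/day.
TEE = BMR × activity factor = 2072.75 × 1.225 = 2539.1188 kcal/day.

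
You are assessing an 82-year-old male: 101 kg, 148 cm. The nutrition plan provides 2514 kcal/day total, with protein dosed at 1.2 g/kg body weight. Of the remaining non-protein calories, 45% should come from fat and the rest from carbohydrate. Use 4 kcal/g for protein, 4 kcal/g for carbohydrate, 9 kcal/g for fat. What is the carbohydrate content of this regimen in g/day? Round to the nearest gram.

279 g/day

Protein = 1.2 × 101 = 121.2 g → 121.2 × 4 = 484.8 kcal.
Non-protein calories = 2514 − 484.8 = 2029.2 kcal.
Fat: 45% × 2029.2 = 913.14 kcal; carbohydrate: 1116.06 kcal.
Carbohydrate: 1116.06 kcal ÷ 4 kcal/g = 279.015 g.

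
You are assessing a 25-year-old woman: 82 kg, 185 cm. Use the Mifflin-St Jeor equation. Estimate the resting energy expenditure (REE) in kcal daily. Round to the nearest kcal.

1690 kcal daily

Mifflin-St Jeor (female): BMR = 10(82) + 6.25(185) − 5(25) − 161 = 820 + 1156.25 − 125 − 161 = 1690.25 kcal/day.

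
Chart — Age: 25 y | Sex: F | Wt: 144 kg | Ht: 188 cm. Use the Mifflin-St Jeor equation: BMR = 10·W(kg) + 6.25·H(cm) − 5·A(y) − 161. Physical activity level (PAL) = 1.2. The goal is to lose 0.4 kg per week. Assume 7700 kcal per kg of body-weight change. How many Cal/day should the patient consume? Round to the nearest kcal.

2355 Cal/day

Mifflin-St Jeor (female): BMR = 10(144) + 6.25(188) − 5(25) − 161 = 1440 + 1175 − 125 − 161 = 2329 kcal/day.
TEE = 2329 × 1.2 = 2794.8 kcal/day.
Required daily deficit = 0.4 × 7700 ÷ 7 = 440 kcal/day.
Target intake = 2794.8 − 440 = 2354.8 kcal/day.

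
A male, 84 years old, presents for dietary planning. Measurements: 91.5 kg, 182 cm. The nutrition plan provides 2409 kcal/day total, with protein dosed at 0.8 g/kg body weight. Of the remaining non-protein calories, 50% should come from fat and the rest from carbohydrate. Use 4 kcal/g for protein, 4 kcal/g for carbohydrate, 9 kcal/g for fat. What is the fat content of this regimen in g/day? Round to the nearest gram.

118 g/day

Protein = 0.8 × 91.5 = 73.2 g → 73.2 × 4 = 292.8 kcal.
Non-protein calories = 2409 − 292.8 = 2116.2 kcal.
Fat: 50% × 2116.2 = 1058.1 kcal; carbohydrate: 1058.1 kcal.
Fat: 1058.1 kcal ÷ 9 kcal/g = 117.5667 g.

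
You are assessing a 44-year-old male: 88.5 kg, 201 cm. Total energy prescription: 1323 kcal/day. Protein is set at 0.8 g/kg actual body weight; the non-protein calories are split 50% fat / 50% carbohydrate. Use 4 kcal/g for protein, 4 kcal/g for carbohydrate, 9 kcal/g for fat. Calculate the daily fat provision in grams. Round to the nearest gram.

58 g/day

Protein = 0.8 × 88.5 = 70.8 g → 70.8 × 4 = 283.2 kcal.
Non-protein calories = 1323 − 283.2 = 1039.8 kcal.
Fat: 50% × 1039.8 = 519.9 kcal; carbohydrate: 519.9 kcal.
Fat: 519.9 kcal ÷ 9 kcal/g = 57.7667 g.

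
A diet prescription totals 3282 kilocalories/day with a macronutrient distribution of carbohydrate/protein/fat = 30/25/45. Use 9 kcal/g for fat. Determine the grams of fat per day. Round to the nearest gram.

164 g/day

Fat energy = 45% × 3282 = 1476.9 kcal.
At 9 kcal/g: 1476.9 ÷ 9 = 164.1 g.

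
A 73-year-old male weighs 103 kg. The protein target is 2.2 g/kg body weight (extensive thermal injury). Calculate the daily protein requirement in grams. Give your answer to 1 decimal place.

Protein = 2.2 g/kg × 103 kg = 226.6 g/day.

226.6 g/day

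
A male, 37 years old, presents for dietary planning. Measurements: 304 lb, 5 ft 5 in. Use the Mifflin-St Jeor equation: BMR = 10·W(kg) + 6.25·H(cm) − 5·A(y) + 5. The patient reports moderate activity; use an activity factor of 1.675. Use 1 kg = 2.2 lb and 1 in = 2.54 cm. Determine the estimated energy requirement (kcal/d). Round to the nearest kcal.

Convert to metric: weight = 304 ÷ 2.2 = 138.1818 kg; height = (5×12 + 5) × 2.54 = 65 × 2.54 = 165.1 cm.
Mifflin-St Jeor (male): BMR = 10(138.1818) + 6.25(165.1) − 5(37) + 5 = 1381.8182 + 1031.875 − 185 + 5 = 2233.6932 kcal/day.
TEE = BMR × activity factor = 2233.6932 × 1.675 = 3741.4361 kcal/day.

3741 kcal/d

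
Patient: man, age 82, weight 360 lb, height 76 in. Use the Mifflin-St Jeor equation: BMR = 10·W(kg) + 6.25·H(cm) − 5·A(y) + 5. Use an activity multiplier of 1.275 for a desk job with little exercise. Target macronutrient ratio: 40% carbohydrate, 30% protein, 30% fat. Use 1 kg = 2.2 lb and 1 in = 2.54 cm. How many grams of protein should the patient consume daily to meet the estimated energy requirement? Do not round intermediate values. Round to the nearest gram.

Convert to metric: weight = 360 ÷ 2.2 = 163.6364 kg; height = 76 × 2.54 = 193.04 cm.
Mifflin-St Jeor (male): BMR = 10(163.6364) + 6.25(193.04) − 5(82) + 5 = 1636.3636 + 1206.5 − 410 + 5 = 2437.8636 kcal/day.
TEE = 2437.8636 × 1.275 = 3108.2761 kcal/day.
Protein energy = 30% × 3108.2761 = 932.4828 kcal.
Protein = 932.4828 ÷ 4 kcal/g = 233.1207 g.

233 g/day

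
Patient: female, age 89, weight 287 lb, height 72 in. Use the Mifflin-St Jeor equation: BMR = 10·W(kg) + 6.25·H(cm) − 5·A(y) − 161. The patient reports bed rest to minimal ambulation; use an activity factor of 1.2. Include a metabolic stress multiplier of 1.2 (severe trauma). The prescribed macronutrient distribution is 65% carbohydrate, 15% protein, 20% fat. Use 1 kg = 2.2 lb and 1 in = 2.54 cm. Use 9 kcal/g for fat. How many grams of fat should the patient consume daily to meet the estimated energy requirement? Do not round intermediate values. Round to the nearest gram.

Convert to metric: weight = 287 ÷ 2.2 = 130.4545 kg; height = 72 × 2.54 = 182.88 cm.
Mifflin-St Jeor (female): BMR = 10(130.4545) + 6.25(182.88) − 5(89) − 161 = 1304.5455 + 1143 − 445 − 161 = 1841.5455 kcal/day.
TEE = 1841.5455 × 1.2 = 2209.8545 kcal/day.
With stress factor 1.2: 2209.8545 × 1.2 = 2651.8255 kcal/day.
Fat energy = 20% × 2651.8255 = 530.3651 kcal.
Fat = 530.3651 ÷ 9 kcal/g = 58.9295 g.

59 g/day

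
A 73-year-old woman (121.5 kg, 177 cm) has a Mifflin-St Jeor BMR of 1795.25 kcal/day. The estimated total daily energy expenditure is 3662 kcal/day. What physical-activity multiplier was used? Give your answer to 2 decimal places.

Activity factor = TEE ÷ BMR = 3662 ÷ 1795.25 = 2.04.

2.04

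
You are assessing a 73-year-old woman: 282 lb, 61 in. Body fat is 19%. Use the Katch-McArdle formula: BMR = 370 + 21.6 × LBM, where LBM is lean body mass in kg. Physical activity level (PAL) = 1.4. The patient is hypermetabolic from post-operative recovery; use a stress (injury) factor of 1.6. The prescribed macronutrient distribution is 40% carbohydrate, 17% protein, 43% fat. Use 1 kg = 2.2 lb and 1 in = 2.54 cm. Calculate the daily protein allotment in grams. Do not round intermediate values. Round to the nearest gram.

Convert to metric: weight = 282 ÷ 2.2 = 128.1818 kg; height = 61 × 2.54 = 154.94 cm.
LBM = 128.1818 × (1 − 0.19) = 103.8273 kg. Katch-McArdle: BMR = 370 + 21.6 × 103.8273 = 2612.6691 kcal/day.
TEE = 2612.6691 × 1.4 = 3657.7367 kcal/day.
With stress factor 1.6: 3657.7367 × 1.6 = 5852.3788 kcal/day.
Protein energy = 17% × 5852.3788 = 994.9044 kcal.
Protein = 994.9044 ÷ 4 kcal/g = 248.7261 g.

249 g/day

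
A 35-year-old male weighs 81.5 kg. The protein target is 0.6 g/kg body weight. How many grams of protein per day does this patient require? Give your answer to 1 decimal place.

Protein = 0.6 g/kg × 81.5 kg = 48.9 g/day.

48.9 g/day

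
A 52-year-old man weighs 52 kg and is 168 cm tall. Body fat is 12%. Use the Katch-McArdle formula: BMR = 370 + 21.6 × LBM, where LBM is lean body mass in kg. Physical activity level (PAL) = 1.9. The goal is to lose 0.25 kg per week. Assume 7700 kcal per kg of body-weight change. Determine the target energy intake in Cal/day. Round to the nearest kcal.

2306 Cal/day

LBM = 52 × (1 − 0.12) = 45.76 kg. Katch-McArdle: BMR = 370 + 21.6 × 45.76 = 1358.416 kcal/day.
TEE = 1358.416 × 1.9 = 2580.9904 kcal/day.
Required daily deficit = 0.25 × 7700 ÷ 7 = 275 kcal/day.
Target intake = 2580.9904 − 275 = 2305.9904 kcal/day.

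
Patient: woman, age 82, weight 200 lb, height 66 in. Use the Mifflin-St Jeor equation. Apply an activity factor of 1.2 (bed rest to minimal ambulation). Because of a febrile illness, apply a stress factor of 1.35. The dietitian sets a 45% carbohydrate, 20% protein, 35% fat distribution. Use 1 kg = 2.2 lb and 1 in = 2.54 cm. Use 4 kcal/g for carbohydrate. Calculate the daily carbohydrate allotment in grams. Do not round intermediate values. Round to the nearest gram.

Convert to metric: weight = 200 ÷ 2.2 = 90.9091 kg; height = 66 × 2.54 = 167.64 cm.
Mifflin-St Jeor (female): BMR = 10(90.9091) + 6.25(167.64) − 5(82) − 161 = 909.0909 + 1047.75 − 410 − 161 = 1385.8409 kcal/day.
TEE = 1385.8409 × 1.2 = 1663.0091 kcal/day.
With stress factor 1.35: 1663.0091 × 1.35 = 2245.0623 kcal/day.
Carbohydrate energy = 45% × 2245.0623 = 1010.278 kcal.
Carbohydrate = 1010.278 ÷ 4 kcal/g = 252.5695 g.

253 g/day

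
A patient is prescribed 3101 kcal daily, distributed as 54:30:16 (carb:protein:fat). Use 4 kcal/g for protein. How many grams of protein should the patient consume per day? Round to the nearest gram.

Protein energy = 30% × 3101 = 930.3 kcal.
At 4 kcal/g: 930.3 ÷ 4 = 232.575 g.

233 g/day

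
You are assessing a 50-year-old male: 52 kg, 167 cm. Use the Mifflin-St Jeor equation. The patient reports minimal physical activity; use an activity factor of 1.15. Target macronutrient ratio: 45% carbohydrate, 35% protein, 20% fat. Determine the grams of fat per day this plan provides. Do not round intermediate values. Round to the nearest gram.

Mifflin-St Jeor (male): BMR = 10(52) + 6.25(167) − 5(50) + 5 = 520 + 1043.75 − 250 + 5 = 1318.75 kcal/day.
TEE = 1318.75 × 1.15 = 1516.5625 kcal/day.
Fat energy = 20% × 1516.5625 = 303.3125 kcal.
Fat = 303.3125 ÷ 9 kcal/g = 33.7014 g.

34 g/day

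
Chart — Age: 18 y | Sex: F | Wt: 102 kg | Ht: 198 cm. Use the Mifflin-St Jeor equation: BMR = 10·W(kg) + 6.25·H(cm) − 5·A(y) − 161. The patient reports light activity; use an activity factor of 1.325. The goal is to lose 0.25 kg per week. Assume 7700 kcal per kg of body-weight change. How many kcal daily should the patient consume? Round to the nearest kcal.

2384 kcal daily

Mifflin-St Jeor (female): BMR = 10(102) + 6.25(198) − 5(18) − 161 = 1020 + 1237.5 − 90 − 161 = 2006.5 kcal/day.
TEE = 2006.5 × 1.325 = 2658.6125 kcal/day.
Required daily deficit = 0.25 × 7700 ÷ 7 = 275 kcal/day.
Target intake = 2658.6125 − 275 = 2383.6125 kcal/day.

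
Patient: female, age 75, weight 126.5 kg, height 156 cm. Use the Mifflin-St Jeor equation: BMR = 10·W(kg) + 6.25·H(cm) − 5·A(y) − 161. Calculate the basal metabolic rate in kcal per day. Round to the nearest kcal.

Mifflin-St Jeor (female): BMR = 10(126.5) + 6.25(156) − 5(75) − 161 = 1265 + 975 − 375 − 161 = 1704 kcal/day.

1704 kcal per day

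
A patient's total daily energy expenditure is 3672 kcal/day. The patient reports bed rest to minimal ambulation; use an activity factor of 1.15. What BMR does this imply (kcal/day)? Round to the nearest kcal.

3193 kcal/day

BMR = TEE ÷ activity factor = 3672 ÷ 1.15 = 3193.0435 kcal/day.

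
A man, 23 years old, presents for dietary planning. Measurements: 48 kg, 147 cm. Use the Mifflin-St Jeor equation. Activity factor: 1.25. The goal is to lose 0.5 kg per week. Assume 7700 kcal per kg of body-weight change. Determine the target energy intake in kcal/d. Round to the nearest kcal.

1061 kcal/d

Mifflin-St Jeor (male): BMR = 10(48) + 6.25(147) − 5(23) + 5 = 480 + 918.75 − 115 + 5 = 1288.75 kcal/day.
TEE = 1288.75 × 1.25 = 1610.9375 kcal/day.
Required daily deficit = 0.5 × 7700 ÷ 7 = 550 kcal/day.
Target intake = 1610.9375 − 550 = 1060.9375 kcal/day.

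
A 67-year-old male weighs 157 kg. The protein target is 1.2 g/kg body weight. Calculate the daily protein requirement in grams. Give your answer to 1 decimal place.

188.4 g/day

Protein = 1.2 g/kg × 157 kg = 188.4 g/day.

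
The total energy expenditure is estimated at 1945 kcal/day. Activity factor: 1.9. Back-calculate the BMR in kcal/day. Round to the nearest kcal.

BMR = TEE ÷ activity factor = 1945 ÷ 1.9 = 1023.6842 kcal/day.

1024 kcal/day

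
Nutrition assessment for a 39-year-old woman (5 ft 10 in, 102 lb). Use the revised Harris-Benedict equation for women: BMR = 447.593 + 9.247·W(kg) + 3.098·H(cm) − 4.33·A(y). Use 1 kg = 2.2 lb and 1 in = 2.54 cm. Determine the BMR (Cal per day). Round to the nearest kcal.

1258 Cal per day

Convert to metric: weight = 102 ÷ 2.2 = 46.3636 kg; height = (5×12 + 10) × 2.54 = 70 × 2.54 = 177.8 cm.
Harris-Benedict: BMR = 447.593 + 9.247(46.3636) + 3.098(177.8) − 4.33(39) = 1258.2719 kcal/day.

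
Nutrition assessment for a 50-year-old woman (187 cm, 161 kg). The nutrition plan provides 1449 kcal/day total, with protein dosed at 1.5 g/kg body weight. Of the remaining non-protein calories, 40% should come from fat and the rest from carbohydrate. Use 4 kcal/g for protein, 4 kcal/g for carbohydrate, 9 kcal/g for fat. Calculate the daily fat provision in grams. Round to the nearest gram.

21 g/day

Protein = 1.5 × 161 = 241.5 g → 241.5 × 4 = 966 kcal.
Non-protein calories = 1449 − 966 = 483 kcal.
Fat: 40% × 483 = 193.2 kcal; carbohydrate: 289.8 kcal.
Fat: 193.2 kcal ÷ 9 kcal/g = 21.4667 g.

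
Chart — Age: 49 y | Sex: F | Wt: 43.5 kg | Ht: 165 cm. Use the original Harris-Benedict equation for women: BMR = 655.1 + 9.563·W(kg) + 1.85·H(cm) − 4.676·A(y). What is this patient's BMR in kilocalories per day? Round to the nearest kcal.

1147 kilocalories per day

Harris-Benedict: BMR = 655.1 + 9.563(43.5) + 1.85(165) − 4.676(49) = 1147.2165 kcal/day.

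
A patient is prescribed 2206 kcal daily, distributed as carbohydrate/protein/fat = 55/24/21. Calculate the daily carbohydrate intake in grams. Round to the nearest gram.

Carbohydrate energy = 55% × 2206 = 1213.3 kcal.
At 4 kcal/g: 1213.3 ÷ 4 = 303.325 g.

303 g/day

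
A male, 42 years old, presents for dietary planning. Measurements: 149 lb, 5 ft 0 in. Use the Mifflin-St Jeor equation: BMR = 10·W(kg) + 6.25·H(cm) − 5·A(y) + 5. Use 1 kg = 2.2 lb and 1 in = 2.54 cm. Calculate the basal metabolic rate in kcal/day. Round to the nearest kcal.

Convert to metric: weight = 149 ÷ 2.2 = 67.7273 kg; height = (5×12 + 0) × 2.54 = 60 × 2.54 = 152.4 cm.
Mifflin-St Jeor (male): BMR = 10(67.7273) + 6.25(152.4) − 5(42) + 5 = 677.2727 + 952.5 − 210 + 5 = 1424.7727 kcal/day.

1425 kcal/day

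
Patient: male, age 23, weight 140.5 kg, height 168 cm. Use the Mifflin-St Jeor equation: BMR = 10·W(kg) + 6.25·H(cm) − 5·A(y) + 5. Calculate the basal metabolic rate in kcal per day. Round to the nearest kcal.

Mifflin-St Jeor (male): BMR = 10(140.5) + 6.25(168) − 5(23) + 5 = 1405 + 1050 − 115 + 5 = 2345 kcal/day.

2345 kcal per day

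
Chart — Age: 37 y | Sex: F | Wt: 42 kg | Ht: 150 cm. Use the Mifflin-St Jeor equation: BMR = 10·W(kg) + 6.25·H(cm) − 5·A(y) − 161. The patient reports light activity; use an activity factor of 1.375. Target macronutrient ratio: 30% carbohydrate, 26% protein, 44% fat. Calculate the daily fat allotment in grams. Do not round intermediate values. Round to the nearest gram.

68 g/day

Mifflin-St Jeor (female): BMR = 10(42) + 6.25(150) − 5(37) − 161 = 420 + 937.5 − 185 − 161 = 1011.5 kcal/day.
TEE = 1011.5 × 1.375 = 1390.8125 kcal/day.
Fat energy = 44% × 1390.8125 = 611.9575 kcal.
Fat = 611.9575 ÷ 9 kcal/g = 67.9953 g.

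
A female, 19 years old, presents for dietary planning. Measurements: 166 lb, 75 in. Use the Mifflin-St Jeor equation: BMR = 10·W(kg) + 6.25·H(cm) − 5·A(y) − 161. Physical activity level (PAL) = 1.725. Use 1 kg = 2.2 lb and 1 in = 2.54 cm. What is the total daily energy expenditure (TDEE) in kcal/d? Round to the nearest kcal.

Convert to metric: weight = 166 ÷ 2.2 = 75.4545 kg; height = 75 × 2.54 = 190.5 cm.
Mifflin-St Jeor (female): BMR = 10(75.4545) + 6.25(190.5) − 5(19) − 161 = 754.5455 + 1190.625 − 95 − 161 = 1689.1705 kcal/day.
TEE = BMR × activity factor = 1689.1705 × 1.725 = 2913.819 kcal/day.

2914 kcal/d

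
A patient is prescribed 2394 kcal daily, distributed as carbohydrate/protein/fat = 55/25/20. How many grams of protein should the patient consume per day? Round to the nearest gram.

150 g/day

Protein energy = 25% × 2394 = 598.5 kcal.
At 4 kcal/g: 598.5 ÷ 4 = 149.625 g.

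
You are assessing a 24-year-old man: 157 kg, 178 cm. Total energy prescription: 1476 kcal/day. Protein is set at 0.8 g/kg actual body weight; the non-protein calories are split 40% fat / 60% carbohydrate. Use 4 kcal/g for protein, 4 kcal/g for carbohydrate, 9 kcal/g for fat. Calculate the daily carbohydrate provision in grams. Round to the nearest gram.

146 g/day

Protein = 0.8 × 157 = 125.6 g → 125.6 × 4 = 502.4 kcal.
Non-protein calories = 1476 − 502.4 = 973.6 kcal.
Fat: 40% × 973.6 = 389.44 kcal; carbohydrate: 584.16 kcal.
Carbohydrate: 584.16 kcal ÷ 4 kcal/g = 146.04 g.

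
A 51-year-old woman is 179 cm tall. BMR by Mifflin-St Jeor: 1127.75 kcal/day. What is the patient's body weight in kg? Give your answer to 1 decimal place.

42.5 kg

1127.75 = 10·W + 6.25(179) − 5(51) − 161
10·W = 1127.75 − 702.75 = 425, so W = 42.5 kg.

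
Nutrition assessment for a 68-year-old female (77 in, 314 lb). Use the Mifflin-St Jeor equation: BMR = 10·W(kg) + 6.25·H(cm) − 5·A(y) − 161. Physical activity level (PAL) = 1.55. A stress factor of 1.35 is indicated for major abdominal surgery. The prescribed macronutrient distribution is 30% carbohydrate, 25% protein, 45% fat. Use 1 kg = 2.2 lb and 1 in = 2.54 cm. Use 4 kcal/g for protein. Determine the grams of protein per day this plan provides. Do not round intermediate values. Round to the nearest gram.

Convert to metric: weight = 314 ÷ 2.2 = 142.7273 kg; height = 77 × 2.54 = 195.58 cm.
Mifflin-St Jeor (female): BMR = 10(142.7273) + 6.25(195.58) − 5(68) − 161 = 1427.2727 + 1222.375 − 340 − 161 = 2148.6477 kcal/day.
TEE = 2148.6477 × 1.55 = 3330.404 kcal/day.
With stress factor 1.35: 3330.404 × 1.35 = 4496.0454 kcal/day.
Protein energy = 25% × 4496.0454 = 1124.0113 kcal.
Protein = 1124.0113 ÷ 4 kcal/g = 281.0028 g.

281 g/day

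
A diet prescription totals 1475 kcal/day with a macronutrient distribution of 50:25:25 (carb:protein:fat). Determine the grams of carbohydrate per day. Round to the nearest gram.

184 g/day

Carbohydrate energy = 50% × 1475 = 737.5 kcal.
At 4 kcal/g: 737.5 ÷ 4 = 184.375 g.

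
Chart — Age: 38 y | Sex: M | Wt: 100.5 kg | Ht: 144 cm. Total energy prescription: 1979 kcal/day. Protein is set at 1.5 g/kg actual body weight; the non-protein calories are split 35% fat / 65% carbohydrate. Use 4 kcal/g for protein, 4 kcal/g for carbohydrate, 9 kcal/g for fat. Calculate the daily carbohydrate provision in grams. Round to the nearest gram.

Protein = 1.5 × 100.5 = 150.75 g → 150.75 × 4 = 603 kcal.
Non-protein calories = 1979 − 603 = 1376 kcal.
Fat: 35% × 1376 = 481.6 kcal; carbohydrate: 894.4 kcal.
Carbohydrate: 894.4 kcal ÷ 4 kcal/g = 223.6 g.

224 g/day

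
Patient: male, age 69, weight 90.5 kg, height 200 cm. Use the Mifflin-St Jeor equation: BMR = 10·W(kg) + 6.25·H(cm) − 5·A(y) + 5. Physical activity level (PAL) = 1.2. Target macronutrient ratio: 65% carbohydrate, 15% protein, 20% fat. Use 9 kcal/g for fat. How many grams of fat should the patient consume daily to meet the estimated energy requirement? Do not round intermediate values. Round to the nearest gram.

48 g/day

Mifflin-St Jeor (male): BMR = 10(90.5) + 6.25(200) − 5(69) + 5 = 905 + 1250 − 345 + 5 = 1815 kcal/day.
TEE = 1815 × 1.2 = 2178 kcal/day.
Fat energy = 20% × 2178 = 435.6 kcal.
Fat = 435.6 ÷ 9 kcal/g = 48.4 g.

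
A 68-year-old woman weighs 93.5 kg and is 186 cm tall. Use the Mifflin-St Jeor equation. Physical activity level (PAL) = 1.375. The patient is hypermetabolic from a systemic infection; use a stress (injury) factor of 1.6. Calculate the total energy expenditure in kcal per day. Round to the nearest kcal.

Mifflin-St Jeor (female): BMR = 10(93.5) + 6.25(186) − 5(68) − 161 = 935 + 1162.5 − 340 − 161 = 1596.5 kcal/day.
TEE = BMR × activity factor = 1596.5 × 1.375 = 2195.1875 kcal/day.
Apply stress factor: 2195.1875 × 1.6 = 3512.3 kcal/day.

3512 kcal per day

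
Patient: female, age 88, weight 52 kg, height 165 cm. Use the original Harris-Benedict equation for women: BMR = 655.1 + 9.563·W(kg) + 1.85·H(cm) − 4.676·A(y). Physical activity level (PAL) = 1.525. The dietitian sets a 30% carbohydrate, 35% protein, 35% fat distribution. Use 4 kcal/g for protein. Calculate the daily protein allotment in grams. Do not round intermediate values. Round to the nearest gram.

140 g/day

Harris-Benedict: BMR = 655.1 + 9.563(52) + 1.85(165) − 4.676(88) = 1046.138 kcal/day.
TEE = 1046.138 × 1.525 = 1595.3605 kcal/day.
Protein energy = 35% × 1595.3605 = 558.3762 kcal.
Protein = 558.3762 ÷ 4 kcal/g = 139.594 g.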